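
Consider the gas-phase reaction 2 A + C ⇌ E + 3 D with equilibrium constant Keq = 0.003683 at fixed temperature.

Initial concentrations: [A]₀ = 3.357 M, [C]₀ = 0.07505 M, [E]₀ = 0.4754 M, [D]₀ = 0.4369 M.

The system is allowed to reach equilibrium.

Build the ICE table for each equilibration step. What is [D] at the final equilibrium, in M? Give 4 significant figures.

[D]_eq = 0.2467 M

Q₀ = 0.04688 vs Keq = 0.003683 ⇒ Q>K, reverse
Step 1:
                    A           C           E           D
  Initial       3.357     0.07505      0.4754      0.4369
  Change       0.1268     0.06339    -0.06339     -0.1902
  Equil         3.484      0.1384       0.412      0.2467
  solve Keq expr → x = -0.06339; check Q = 0.003683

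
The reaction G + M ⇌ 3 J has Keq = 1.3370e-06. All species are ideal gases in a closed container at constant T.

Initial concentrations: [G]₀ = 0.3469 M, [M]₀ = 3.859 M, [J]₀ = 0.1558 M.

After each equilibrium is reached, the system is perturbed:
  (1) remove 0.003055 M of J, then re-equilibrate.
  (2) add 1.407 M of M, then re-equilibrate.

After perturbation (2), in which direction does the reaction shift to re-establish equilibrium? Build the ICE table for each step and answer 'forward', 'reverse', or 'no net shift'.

Q₀ = 0.002825 vs Keq = 1.3370e-06 ⇒ Q>K, reverse
Step 1:
                  G         M         J
  Initial    0.3469     3.859    0.1558
  Change    0.04769   0.04769   -0.1431
  Equil      0.3946     3.907   0.01273
  solve Keq expr → x = -0.04769; check Q = 1.3370e-06
Then remove 0.003055 M of J.
Step 2:
                  G         M         J
  Initial    0.3946     3.907  0.009671
  Change  -0.001014 -0.001014  0.003043
  Equil      0.3936     3.906   0.01271
  solve Keq expr → x = 0.001014; check Q = 1.3370e-06
Then add 1.407 M of M.
Step 3:
                  G         M         J
  Initial    0.3936     5.313   0.01271
  Change  -4.5575e-04 -4.5575e-04  0.001367
  Equil      0.3931     5.312   0.01408
  solve Keq expr → x = 4.5575e-04; check Q = 1.3370e-06

Direction: forward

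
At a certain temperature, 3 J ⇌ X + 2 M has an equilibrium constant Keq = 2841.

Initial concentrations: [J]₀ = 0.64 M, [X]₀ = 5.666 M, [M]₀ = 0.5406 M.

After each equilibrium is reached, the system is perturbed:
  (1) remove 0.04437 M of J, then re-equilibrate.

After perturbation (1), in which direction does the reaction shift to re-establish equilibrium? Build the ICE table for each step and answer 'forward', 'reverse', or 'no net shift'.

Direction: reverse

Q₀ = 6.317 vs Keq = 2841 ⇒ Q<K, forward
Step 1:
                   J          X          M
  Initial       0.64      5.666     0.5406
  Change     -0.5225     0.1742     0.3483
  Equil       0.1175       5.84     0.8889
  solve Keq expr → x = 0.1742; check Q = 2841
Then remove 0.04437 M of J.
Step 2:
                   J          X          M
  Initial    0.07318       5.84     0.8889
  Change     0.04181   -0.01394   -0.02787
  Equil        0.115      5.826      0.861
  solve Keq expr → x = -0.01394; check Q = 2841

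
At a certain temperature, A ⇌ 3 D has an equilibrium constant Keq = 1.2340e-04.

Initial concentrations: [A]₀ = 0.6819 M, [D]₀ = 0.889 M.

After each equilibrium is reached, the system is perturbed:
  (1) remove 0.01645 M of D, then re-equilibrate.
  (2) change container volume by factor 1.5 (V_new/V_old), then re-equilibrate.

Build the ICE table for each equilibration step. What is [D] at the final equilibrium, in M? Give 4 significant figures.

[D]_eq = 0.04277 M

Q₀ = 1.03 vs Keq = 1.2340e-04 ⇒ Q>K, reverse
Step 1:
                   A          D
  init        0.6819      0.889
  Δ             0.28    -0.8399
  eq          0.9619    0.04914
  solve Keq expr → x = -0.28; check Q = 1.2340e-04
Then remove 0.01645 M of D.
Step 2:
                   A          D
  init        0.9619    0.03269
  Δ        -0.005452    0.01636
  eq          0.9564    0.04905
  solve Keq expr → x = 0.005452; check Q = 1.2340e-04
Then change container volume by factor 1.5 (V_new/V_old).
Step 3:
                   A          D
  init        0.6376     0.0327
  Δ        -0.003358    0.01007
  eq          0.6342    0.04277
  solve Keq expr → x = 0.003358; check Q = 1.2340e-04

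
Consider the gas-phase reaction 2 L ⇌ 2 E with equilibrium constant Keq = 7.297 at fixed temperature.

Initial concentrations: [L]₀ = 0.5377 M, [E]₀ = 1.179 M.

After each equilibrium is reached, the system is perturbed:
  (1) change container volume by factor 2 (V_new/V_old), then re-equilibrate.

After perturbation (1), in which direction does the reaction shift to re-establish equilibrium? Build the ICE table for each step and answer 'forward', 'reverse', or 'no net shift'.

Q₀ = 4.808 vs Keq = 7.297 ⇒ Q<K, forward
Step 1:
                    L           E
  init         0.5377       1.179
  Δ          -0.07389     0.07389
  eq           0.4638       1.253
  solve Keq expr → x = 0.03694; check Q = 7.297
Then change container volume by factor 2 (V_new/V_old).
Step 2:
                    L           E
  init         0.2319      0.6264
  Δ                 0           0
  eq           0.2319      0.6264
  solve Keq expr → x = 0; check Q = 7.297

Direction: no net shift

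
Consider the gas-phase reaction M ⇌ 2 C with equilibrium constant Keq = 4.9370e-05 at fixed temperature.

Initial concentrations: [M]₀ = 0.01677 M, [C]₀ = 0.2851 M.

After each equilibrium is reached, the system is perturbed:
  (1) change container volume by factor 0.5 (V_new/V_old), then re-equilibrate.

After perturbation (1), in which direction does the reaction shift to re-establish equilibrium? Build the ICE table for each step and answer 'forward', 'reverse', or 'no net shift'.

Q₀ = 4.847 vs Keq = 4.9370e-05 ⇒ Q>K, reverse
Step 1:
                  M         C
  init      0.01677    0.2851
  Δ          0.1412   -0.2823
  eq         0.1579  0.002792
  solve Keq expr → x = -0.1412; check Q = 4.9370e-05
Then change container volume by factor 0.5 (V_new/V_old).
Step 2:
                  M         C
  init       0.3158  0.005585
  Δ       8.1529e-04 -0.001631
  eq         0.3167  0.003954
  solve Keq expr → x = -8.1529e-04; check Q = 4.9370e-05

Direction: reverse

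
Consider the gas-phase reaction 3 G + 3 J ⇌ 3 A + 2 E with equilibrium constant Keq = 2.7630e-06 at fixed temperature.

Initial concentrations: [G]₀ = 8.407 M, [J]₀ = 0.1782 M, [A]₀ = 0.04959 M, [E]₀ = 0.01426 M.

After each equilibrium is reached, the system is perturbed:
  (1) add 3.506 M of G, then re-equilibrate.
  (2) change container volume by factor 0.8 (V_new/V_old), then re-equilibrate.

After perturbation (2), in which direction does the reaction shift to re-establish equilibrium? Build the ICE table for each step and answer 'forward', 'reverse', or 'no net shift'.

Direction: forward

Q₀ = 7.3752e-09 vs Keq = 2.7630e-06 ⇒ Q<K, forward
Step 1:
                    G           J           A           E
  Initial       8.407      0.1782     0.04959     0.01426
  Change     -0.05518    -0.05518     0.05518     0.03679
  Equil         8.352       0.123      0.1048     0.05105
  solve Keq expr → x = 0.01839; check Q = 2.7630e-06
Then add 3.506 M of G.
Step 2:
                    G           J           A           E
  Initial       11.86       0.123      0.1048     0.05105
  Change     -0.01365    -0.01365     0.01365    0.009098
  Equil         11.84      0.1094      0.1184     0.06014
  solve Keq expr → x = 0.004549; check Q = 2.7630e-06
Then change container volume by factor 0.8 (V_new/V_old).
Step 3:
                    G           J           A           E
  Initial       14.81      0.1367       0.148     0.07518
  Change    -0.003724   -0.003724    0.003724    0.002483
  Equil          14.8       0.133      0.1517     0.07766
  solve Keq expr → x = 0.001241; check Q = 2.7630e-06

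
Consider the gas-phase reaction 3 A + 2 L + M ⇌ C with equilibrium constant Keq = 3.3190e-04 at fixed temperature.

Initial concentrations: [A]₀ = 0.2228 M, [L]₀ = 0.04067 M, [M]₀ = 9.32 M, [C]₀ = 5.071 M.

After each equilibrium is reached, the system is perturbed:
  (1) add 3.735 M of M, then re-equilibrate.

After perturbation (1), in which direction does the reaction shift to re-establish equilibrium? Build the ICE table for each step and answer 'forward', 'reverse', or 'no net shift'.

Direction: forward

Q₀ = 2.9743e+04 vs Keq = 3.3190e-04 ⇒ Q>K, reverse
Step 1:
                  A         L         M         C
  init       0.2228   0.04067      9.32     5.071
  Δ           4.517     3.012     1.506    -1.506
  eq           4.74     3.052     10.83     3.565
  solve Keq expr → x = -1.506; check Q = 3.3190e-04
Then add 3.735 M of M.
Step 2:
                  A         L         M         C
  init         4.74     3.052     14.56     3.565
  Δ         -0.2441   -0.1628  -0.08138   0.08138
  eq          4.496     2.889     14.48     3.647
  solve Keq expr → x = 0.08138; check Q = 3.3190e-04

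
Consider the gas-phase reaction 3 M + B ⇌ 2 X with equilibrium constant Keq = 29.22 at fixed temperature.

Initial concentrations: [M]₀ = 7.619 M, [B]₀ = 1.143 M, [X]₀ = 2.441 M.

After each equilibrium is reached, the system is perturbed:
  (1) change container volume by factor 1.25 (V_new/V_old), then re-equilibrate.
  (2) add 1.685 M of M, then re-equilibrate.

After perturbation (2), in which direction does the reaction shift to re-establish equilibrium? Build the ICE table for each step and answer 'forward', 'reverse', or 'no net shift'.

Q₀ = 0.01179 vs Keq = 29.22 ⇒ Q<K, forward
Step 1:
                   M          B          X
  Initial      7.619      1.143      2.441
  Change      -3.399     -1.133      2.266
  Equil         4.22    0.01009      4.707
  solve Keq expr → x = 1.133; check Q = 29.22
Then change container volume by factor 1.25 (V_new/V_old).
Step 2:
                   M          B          X
  Initial      3.376    0.00807      3.765
  Change     0.01301   0.004337  -0.008674
  Equil        3.389    0.01241      3.757
  solve Keq expr → x = -0.004337; check Q = 29.22
Then add 1.685 M of M.
Step 3:
                   M          B          X
  Initial      5.074    0.01241      3.757
  Change    -0.02585  -0.008618    0.01724
  Equil        5.048   0.003789      3.774
  solve Keq expr → x = 0.008618; check Q = 29.22

Direction: forward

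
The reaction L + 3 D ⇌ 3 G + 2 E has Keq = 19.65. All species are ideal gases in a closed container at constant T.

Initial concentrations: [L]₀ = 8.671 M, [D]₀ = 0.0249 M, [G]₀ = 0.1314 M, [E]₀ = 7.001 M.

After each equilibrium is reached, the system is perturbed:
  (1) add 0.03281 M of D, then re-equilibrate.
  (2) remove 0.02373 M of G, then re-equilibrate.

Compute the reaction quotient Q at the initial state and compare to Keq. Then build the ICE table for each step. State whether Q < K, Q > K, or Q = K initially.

Q₀ = 830.7; Q > K (proceeds reverse)

Q₀ = 830.7 vs Keq = 19.65 ⇒ Q>K, reverse
Step 1:
                    L           D           G           E
  I             8.671      0.0249      0.1314       7.001
  C           0.01238     0.03714    -0.03714    -0.02476
  E             8.683     0.06204     0.09426       6.976
  solve Keq expr → x = -0.01238; check Q = 19.65
Then add 0.03281 M of D.
Step 2:
                    L           D           G           E
  I             8.683     0.09485     0.09426       6.976
  C         -0.006573    -0.01972     0.01972     0.01315
  E             8.677     0.07514       0.114       6.989
  solve Keq expr → x = 0.006573; check Q = 19.65
Then remove 0.02373 M of G.
Step 3:
                    L           D           G           E
  I             8.677     0.07514     0.09024       6.989
  C         -0.003133     -0.0094      0.0094    0.006267
  E             8.674     0.06574     0.09964       6.996
  solve Keq expr → x = 0.003133; check Q = 19.65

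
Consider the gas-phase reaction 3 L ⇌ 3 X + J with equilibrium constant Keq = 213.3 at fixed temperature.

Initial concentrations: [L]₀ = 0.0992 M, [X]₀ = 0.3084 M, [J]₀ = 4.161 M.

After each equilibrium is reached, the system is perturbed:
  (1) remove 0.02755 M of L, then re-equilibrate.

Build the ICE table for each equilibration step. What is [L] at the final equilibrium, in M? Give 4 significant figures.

Q₀ = 125 vs Keq = 213.3 ⇒ Q<K, forward
Step 1:
                  L         X         J
  Initial    0.0992    0.3084     4.161
  Change   -0.01273   0.01273  0.004242
  Equil     0.08647    0.3211     4.165
  solve Keq expr → x = 0.004242; check Q = 213.3
Then remove 0.02755 M of L.
Step 2:
                  L         X         J
  Initial   0.05892    0.3211     4.165
  Change    0.02167  -0.02167 -0.007223
  Equil     0.08059    0.2995     4.158
  solve Keq expr → x = -0.007223; check Q = 213.3

[L]_eq = 0.08059 M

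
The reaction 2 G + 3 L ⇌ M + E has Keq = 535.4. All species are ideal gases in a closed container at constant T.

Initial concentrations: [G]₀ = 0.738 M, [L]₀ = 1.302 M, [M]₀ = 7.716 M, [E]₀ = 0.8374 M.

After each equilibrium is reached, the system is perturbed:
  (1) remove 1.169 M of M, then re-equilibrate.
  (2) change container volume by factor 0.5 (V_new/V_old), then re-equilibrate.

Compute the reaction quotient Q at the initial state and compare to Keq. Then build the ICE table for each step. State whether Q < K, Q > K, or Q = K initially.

Q₀ = 5.375 vs Keq = 535.4 ⇒ Q<K, forward
Step 1:
                    G           L           M           E
  I             0.738       1.302       7.716      0.8374
  C           -0.4673      -0.701      0.2337      0.2337
  E            0.2707       0.601        7.95       1.071
  solve Keq expr → x = 0.2337; check Q = 535.4
Then remove 1.169 M of M.
Step 2:
                    G           L           M           E
  I            0.2707       0.601       6.781       1.071
  C          -0.01016    -0.01524     0.00508     0.00508
  E            0.2605      0.5858       6.786       1.076
  solve Keq expr → x = 0.00508; check Q = 535.4
Then change container volume by factor 0.5 (V_new/V_old).
Step 3:
                    G           L           M           E
  I             0.521       1.172       13.57       2.152
  C           -0.2144     -0.3216      0.1072      0.1072
  E            0.3066      0.8499       13.68       2.259
  solve Keq expr → x = 0.1072; check Q = 535.4

Q₀ = 5.375; Q < K (proceeds forward)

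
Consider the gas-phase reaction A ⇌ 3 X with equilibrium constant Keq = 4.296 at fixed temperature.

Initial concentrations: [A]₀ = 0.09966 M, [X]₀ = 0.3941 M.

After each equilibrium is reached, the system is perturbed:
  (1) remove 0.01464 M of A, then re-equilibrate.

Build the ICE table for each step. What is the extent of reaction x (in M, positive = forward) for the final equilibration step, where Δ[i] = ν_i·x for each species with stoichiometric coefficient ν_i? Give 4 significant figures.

x = -0.008924 M

Q₀ = 0.6142 vs Keq = 4.296 ⇒ Q<K, forward
Step 1:
                   A          X
  init       0.09966     0.3941
  Δ         -0.05739     0.1722
  eq         0.04227     0.5663
  solve Keq expr → x = 0.05739; check Q = 4.296
Then remove 0.01464 M of A.
Step 2:
                   A          X
  init       0.02763     0.5663
  Δ         0.008924   -0.02677
  eq         0.03655     0.5395
  solve Keq expr → x = -0.008924; check Q = 4.296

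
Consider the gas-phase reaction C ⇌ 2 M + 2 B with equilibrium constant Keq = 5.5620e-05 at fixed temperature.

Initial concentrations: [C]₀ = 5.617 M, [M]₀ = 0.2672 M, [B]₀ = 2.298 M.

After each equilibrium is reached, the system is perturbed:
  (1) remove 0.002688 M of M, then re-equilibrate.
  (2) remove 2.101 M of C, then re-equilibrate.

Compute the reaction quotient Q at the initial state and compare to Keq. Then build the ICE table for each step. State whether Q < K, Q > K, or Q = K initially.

Q₀ = 0.06712 vs Keq = 5.5620e-05 ⇒ Q>K, reverse
Step 1:
                   C          M          B
  I            5.617     0.2672      2.298
  C           0.1292    -0.2584    -0.2584
  E            5.746   0.008765       2.04
  solve Keq expr → x = -0.1292; check Q = 5.5620e-05
Then remove 0.002688 M of M.
Step 2:
                   C          M          B
  I            5.746   0.006077       2.04
  C        -0.001338   0.002675   0.002675
  E            5.745   0.008753      2.042
  solve Keq expr → x = 0.001338; check Q = 5.5620e-05
Then remove 2.101 M of C.
Step 3:
                   C          M          B
  I            3.644   0.008753      2.042
  C       8.8750e-04  -0.001775  -0.001775
  E            3.645   0.006978       2.04
  solve Keq expr → x = -8.8750e-04; check Q = 5.5620e-05

Q₀ = 0.06712; Q > K (proceeds reverse)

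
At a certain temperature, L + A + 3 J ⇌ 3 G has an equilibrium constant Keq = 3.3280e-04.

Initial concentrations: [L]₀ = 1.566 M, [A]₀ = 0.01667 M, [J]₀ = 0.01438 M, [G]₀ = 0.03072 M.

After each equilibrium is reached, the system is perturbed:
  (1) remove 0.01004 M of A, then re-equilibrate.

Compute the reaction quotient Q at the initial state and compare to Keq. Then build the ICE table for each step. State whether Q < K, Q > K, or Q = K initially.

Q₀ = 373.5 vs Keq = 3.3280e-04 ⇒ Q>K, reverse
Step 1:
                   L          A          J          G
  Initial      1.566    0.01667    0.01438    0.03072
  Change    0.009887   0.009887    0.02966   -0.02966
  Equil        1.576    0.02656    0.04404    0.00106
  solve Keq expr → x = -0.009887; check Q = 3.3280e-04
Then remove 0.01004 M of A.
Step 2:
                   L          A          J          G
  Initial      1.576    0.01652    0.04404    0.00106
  Change  5.0367e-05 5.0367e-05 1.5110e-04 -1.5110e-04
  Equil        1.576    0.01657    0.04419 9.0851e-04
  solve Keq expr → x = -5.0367e-05; check Q = 3.3280e-04

Q₀ = 373.5; Q > K (proceeds reverse)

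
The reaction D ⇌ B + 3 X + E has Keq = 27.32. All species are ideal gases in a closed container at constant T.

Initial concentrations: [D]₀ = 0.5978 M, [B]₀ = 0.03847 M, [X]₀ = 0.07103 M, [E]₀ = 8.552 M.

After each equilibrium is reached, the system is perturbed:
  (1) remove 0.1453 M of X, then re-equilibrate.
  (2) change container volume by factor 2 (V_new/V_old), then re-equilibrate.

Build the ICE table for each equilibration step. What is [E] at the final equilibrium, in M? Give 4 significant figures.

[E]_eq = 4.551 M

Q₀ = 1.9722e-04 vs Keq = 27.32 ⇒ Q<K, forward
Step 1:
                  D         B         X         E
  init       0.5978   0.03847   0.07103     8.552
  Δ         -0.3725    0.3725     1.117    0.3725
  eq         0.2253    0.4109     1.188     8.924
  solve Keq expr → x = 0.3725; check Q = 27.32
Then remove 0.1453 M of X.
Step 2:
                  D         B         X         E
  init       0.2253    0.4109     1.043     8.924
  Δ        -0.02522   0.02522   0.07567   0.02522
  eq         0.2001    0.4362     1.119      8.95
  solve Keq expr → x = 0.02522; check Q = 27.32
Then change container volume by factor 2 (V_new/V_old).
Step 3:
                  D         B         X         E
  init       0.1001    0.2181    0.5594     4.475
  Δ         -0.0761    0.0761    0.2283    0.0761
  eq        0.02395    0.2942    0.7877     4.551
  solve Keq expr → x = 0.0761; check Q = 27.32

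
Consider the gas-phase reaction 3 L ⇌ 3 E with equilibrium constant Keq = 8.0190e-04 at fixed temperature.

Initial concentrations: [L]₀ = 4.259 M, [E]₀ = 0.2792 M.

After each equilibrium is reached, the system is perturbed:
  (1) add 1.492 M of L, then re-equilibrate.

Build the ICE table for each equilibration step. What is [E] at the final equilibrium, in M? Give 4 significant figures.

Q₀ = 2.8172e-04 vs Keq = 8.0190e-04 ⇒ Q<K, forward
Step 1:
                   L          E
  I            4.259     0.2792
  C          -0.1066     0.1066
  E            4.152     0.3858
  solve Keq expr → x = 0.03553; check Q = 8.0190e-04
Then add 1.492 M of L.
Step 2:
                   L          E
  I            5.644     0.3858
  C          -0.1268     0.1268
  E            5.518     0.5126
  solve Keq expr → x = 0.04228; check Q = 8.0190e-04

[E]_eq = 0.5126 M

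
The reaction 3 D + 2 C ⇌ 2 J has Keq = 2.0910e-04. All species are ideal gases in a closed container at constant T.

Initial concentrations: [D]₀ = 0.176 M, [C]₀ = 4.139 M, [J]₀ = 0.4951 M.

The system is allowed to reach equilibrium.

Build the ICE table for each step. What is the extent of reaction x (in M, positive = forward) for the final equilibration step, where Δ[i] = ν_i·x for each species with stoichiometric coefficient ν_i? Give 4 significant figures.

Q₀ = 2.625 vs Keq = 2.0910e-04 ⇒ Q>K, reverse
Step 1:
                    D           C           J
  I             0.176       4.139      0.4951
  C            0.6659      0.4439     -0.4439
  E            0.8419       4.583     0.05119
  solve Keq expr → x = -0.222; check Q = 2.0910e-04

x = -0.222 M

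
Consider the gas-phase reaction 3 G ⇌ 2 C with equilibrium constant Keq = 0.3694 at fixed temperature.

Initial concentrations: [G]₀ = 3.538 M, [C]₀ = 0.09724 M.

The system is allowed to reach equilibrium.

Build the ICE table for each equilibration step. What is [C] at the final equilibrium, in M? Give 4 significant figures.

[C]_eq = 1.331 M

Q₀ = 2.1351e-04 vs Keq = 0.3694 ⇒ Q<K, forward
Step 1:
                   G          C
  init         3.538    0.09724
  Δ           -1.851      1.234
  eq           1.687      1.331
  solve Keq expr → x = 0.6171; check Q = 0.3694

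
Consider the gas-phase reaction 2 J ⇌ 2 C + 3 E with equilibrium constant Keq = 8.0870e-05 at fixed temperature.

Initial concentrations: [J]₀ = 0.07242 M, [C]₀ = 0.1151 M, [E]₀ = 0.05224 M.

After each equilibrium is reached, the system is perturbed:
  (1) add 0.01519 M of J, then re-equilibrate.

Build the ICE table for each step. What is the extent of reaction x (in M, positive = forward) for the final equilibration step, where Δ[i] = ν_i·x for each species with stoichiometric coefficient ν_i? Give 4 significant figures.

Q₀ = 3.6012e-04 vs Keq = 8.0870e-05 ⇒ Q>K, reverse
Step 1:
                    J           C           E
  init        0.07242      0.1151     0.05224
  Δ           0.01023    -0.01023    -0.01534
  eq          0.08265      0.1049      0.0369
  solve Keq expr → x = -0.005115; check Q = 8.0870e-05
Then add 0.01519 M of J.
Step 2:
                    J           C           E
  init        0.09784      0.1049      0.0369
  Δ         -0.002157    0.002157    0.003235
  eq          0.09568       0.107     0.04013
  solve Keq expr → x = 0.001078; check Q = 8.0870e-05

x = 0.001078 M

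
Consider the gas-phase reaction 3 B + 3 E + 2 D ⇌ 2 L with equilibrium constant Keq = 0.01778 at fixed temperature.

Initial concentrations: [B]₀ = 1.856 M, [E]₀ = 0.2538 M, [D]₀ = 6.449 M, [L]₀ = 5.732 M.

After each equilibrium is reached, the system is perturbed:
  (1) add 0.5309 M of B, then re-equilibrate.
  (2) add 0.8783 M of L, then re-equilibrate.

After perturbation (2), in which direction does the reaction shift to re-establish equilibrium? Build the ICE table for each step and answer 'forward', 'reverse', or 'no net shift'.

Direction: reverse

Q₀ = 7.558 vs Keq = 0.01778 ⇒ Q>K, reverse
Step 1:
                  B         E         D         L
  init        1.856    0.2538     6.449     5.732
  Δ          0.8818    0.8818    0.5879   -0.5879
  eq          2.738     1.136     7.037     5.144
  solve Keq expr → x = -0.2939; check Q = 0.01778
Then add 0.5309 M of B.
Step 2:
                  B         E         D         L
  init        3.269     1.136     7.037     5.144
  Δ          -0.127    -0.127  -0.08469   0.08469
  eq          3.142     1.009     6.952     5.229
  solve Keq expr → x = 0.04235; check Q = 0.01778
Then add 0.8783 M of L.
Step 3:
                  B         E         D         L
  init        3.142     1.009     6.952     6.107
  Δ          0.0735    0.0735     0.049    -0.049
  eq          3.215     1.082     7.001     6.058
  solve Keq expr → x = -0.0245; check Q = 0.01778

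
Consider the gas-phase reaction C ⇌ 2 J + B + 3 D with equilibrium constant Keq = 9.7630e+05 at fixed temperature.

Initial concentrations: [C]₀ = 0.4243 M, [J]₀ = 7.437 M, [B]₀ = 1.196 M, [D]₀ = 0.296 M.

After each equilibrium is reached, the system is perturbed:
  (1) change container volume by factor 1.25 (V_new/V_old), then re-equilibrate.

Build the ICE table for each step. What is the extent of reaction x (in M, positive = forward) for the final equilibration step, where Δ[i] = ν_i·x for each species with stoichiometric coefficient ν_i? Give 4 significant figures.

Q₀ = 4.043 vs Keq = 9.7630e+05 ⇒ Q<K, forward
Step 1:
                  C         J         B         D
  Initial    0.4243     7.437     1.196     0.296
  Change    -0.4239    0.8477    0.4239     1.272
  Equil   4.3868e-04     8.285      1.62     1.568
  solve Keq expr → x = 0.4239; check Q = 9.7630e+05
Then change container volume by factor 1.25 (V_new/V_old).
Step 2:
                  C         J         B         D
  Initial 3.5094e-04     6.628     1.296     1.254
  Change  -2.3571e-04 4.7142e-04 2.3571e-04 7.0714e-04
  Equil   1.1523e-04     6.628     1.296     1.255
  solve Keq expr → x = 2.3571e-04; check Q = 9.7630e+05

x = 2.3571e-04 M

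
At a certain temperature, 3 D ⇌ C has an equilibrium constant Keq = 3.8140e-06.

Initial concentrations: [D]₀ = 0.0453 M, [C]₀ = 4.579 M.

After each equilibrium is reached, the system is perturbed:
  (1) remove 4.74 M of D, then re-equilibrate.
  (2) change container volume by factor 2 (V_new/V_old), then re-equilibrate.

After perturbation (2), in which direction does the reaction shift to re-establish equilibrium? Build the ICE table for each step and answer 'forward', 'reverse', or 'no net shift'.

Direction: reverse

Q₀ = 4.9258e+04 vs Keq = 3.8140e-06 ⇒ Q>K, reverse
Step 1:
                    D           C
  init         0.0453       4.579
  Δ             13.71      -4.569
  eq            13.75     0.00992
  solve Keq expr → x = -4.569; check Q = 3.8140e-06
Then remove 4.74 M of D.
Step 2:
                    D           C
  init          9.013     0.00992
  Δ           0.02133   -0.007108
  eq            9.034    0.002812
  solve Keq expr → x = -0.007108; check Q = 3.8140e-06
Then change container volume by factor 2 (V_new/V_old).
Step 3:
                    D           C
  init          4.517    0.001406
  Δ          0.003161   -0.001054
  eq             4.52  3.5223e-04
  solve Keq expr → x = -0.001054; check Q = 3.8140e-06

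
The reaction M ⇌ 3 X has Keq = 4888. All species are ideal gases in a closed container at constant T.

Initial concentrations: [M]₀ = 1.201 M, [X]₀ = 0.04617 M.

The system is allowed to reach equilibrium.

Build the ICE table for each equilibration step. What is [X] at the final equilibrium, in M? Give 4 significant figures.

[X]_eq = 3.62 M

Q₀ = 8.1948e-05 vs Keq = 4888 ⇒ Q<K, forward
Step 1:
                   M          X
  I            1.201    0.04617
  C           -1.191      3.574
  E         0.009705       3.62
  solve Keq expr → x = 1.191; check Q = 4888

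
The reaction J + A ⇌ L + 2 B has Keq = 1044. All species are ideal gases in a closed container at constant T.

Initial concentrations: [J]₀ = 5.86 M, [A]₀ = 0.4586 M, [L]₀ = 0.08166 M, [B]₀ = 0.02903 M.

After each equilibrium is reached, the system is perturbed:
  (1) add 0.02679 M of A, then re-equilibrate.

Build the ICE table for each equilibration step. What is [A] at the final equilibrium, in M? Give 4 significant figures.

[A]_eq = 1.0096e-04 M

Q₀ = 2.5608e-05 vs Keq = 1044 ⇒ Q<K, forward
Step 1:
                   J          A          L          B
  I             5.86     0.4586    0.08166    0.02903
  C          -0.4585    -0.4585     0.4585      0.917
  E            5.401 8.5735e-05     0.5402     0.9461
  solve Keq expr → x = 0.4585; check Q = 1044
Then add 0.02679 M of A.
Step 2:
                   J          A          L          B
  I            5.401    0.02688     0.5402     0.9461
  C         -0.02677   -0.02677    0.02677    0.05355
  E            5.375 1.0096e-04     0.5669     0.9996
  solve Keq expr → x = 0.02677; check Q = 1044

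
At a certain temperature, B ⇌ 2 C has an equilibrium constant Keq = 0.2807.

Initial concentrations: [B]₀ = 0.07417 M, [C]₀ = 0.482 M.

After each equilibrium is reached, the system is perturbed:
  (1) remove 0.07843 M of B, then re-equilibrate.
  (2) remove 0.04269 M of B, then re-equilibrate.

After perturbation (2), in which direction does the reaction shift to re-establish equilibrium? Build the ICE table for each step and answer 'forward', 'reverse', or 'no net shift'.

Direction: reverse

Q₀ = 3.132 vs Keq = 0.2807 ⇒ Q>K, reverse
Step 1:
                   B          C
  I          0.07417      0.482
  C           0.1233    -0.2466
  E           0.1975     0.2354
  solve Keq expr → x = -0.1233; check Q = 0.2807
Then remove 0.07843 M of B.
Step 2:
                   B          C
  I            0.119     0.2354
  C          0.01922   -0.03844
  E           0.1382      0.197
  solve Keq expr → x = -0.01922; check Q = 0.2807
Then remove 0.04269 M of B.
Step 3:
                   B          C
  I          0.09555      0.197
  C          0.01173   -0.02346
  E           0.1073     0.1735
  solve Keq expr → x = -0.01173; check Q = 0.2807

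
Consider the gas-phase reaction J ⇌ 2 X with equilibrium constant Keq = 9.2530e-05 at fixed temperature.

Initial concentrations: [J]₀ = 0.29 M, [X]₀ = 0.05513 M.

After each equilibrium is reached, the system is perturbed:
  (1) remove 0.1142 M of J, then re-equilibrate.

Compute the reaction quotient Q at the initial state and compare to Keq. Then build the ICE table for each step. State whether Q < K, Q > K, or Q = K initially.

Q₀ = 0.01048; Q > K (proceeds reverse)

Q₀ = 0.01048 vs Keq = 9.2530e-05 ⇒ Q>K, reverse
Step 1:
                  J         X
  init         0.29   0.05513
  Δ         0.02487  -0.04973
  eq         0.3149  0.005398
  solve Keq expr → x = -0.02487; check Q = 9.2530e-05
Then remove 0.1142 M of J.
Step 2:
                  J         X
  init       0.2007  0.005398
  Δ       5.4141e-04 -0.001083
  eq         0.2012  0.004315
  solve Keq expr → x = -5.4141e-04; check Q = 9.2530e-05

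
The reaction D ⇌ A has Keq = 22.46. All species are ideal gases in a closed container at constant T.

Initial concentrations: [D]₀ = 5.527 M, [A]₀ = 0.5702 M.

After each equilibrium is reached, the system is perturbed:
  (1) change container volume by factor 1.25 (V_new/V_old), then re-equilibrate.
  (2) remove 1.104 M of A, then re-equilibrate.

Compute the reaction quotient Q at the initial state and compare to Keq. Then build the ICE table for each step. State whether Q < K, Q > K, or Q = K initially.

Q₀ = 0.1032; Q < K (proceeds forward)

Q₀ = 0.1032 vs Keq = 22.46 ⇒ Q<K, forward
Step 1:
                    D           A
  I             5.527      0.5702
  C            -5.267       5.267
  E            0.2599       5.837
  solve Keq expr → x = 5.267; check Q = 22.46
Then change container volume by factor 1.25 (V_new/V_old).
Step 2:
                    D           A
  I            0.2079        4.67
  C                 0           0
  E            0.2079        4.67
  solve Keq expr → x = 0; check Q = 22.46
Then remove 1.104 M of A.
Step 3:
                    D           A
  I            0.2079       3.566
  C          -0.04706     0.04706
  E            0.1609       3.613
  solve Keq expr → x = 0.04706; check Q = 22.46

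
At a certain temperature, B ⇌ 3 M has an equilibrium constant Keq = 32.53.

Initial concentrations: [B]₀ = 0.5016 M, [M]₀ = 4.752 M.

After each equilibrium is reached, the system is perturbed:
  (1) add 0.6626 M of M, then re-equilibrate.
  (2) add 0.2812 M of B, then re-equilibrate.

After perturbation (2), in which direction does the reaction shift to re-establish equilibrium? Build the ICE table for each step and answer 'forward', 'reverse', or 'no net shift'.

Q₀ = 213.9 vs Keq = 32.53 ⇒ Q>K, reverse
Step 1:
                  B         M
  I          0.5016     4.752
  C          0.5143    -1.543
  E           1.016     3.209
  solve Keq expr → x = -0.5143; check Q = 32.53
Then add 0.6626 M of M.
Step 2:
                  B         M
  I           1.016     3.872
  C          0.1656   -0.4969
  E           1.182     3.375
  solve Keq expr → x = -0.1656; check Q = 32.53
Then add 0.2812 M of B.
Step 3:
                  B         M
  I           1.463     3.375
  C        -0.06485    0.1946
  E           1.398     3.569
  solve Keq expr → x = 0.06485; check Q = 32.53

Direction: forward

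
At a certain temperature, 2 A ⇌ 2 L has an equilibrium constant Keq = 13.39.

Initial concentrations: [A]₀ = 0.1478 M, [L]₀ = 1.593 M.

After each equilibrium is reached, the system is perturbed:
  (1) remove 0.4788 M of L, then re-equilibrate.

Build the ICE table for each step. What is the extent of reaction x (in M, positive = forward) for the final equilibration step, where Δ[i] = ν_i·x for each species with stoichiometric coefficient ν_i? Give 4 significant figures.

Q₀ = 116.2 vs Keq = 13.39 ⇒ Q>K, reverse
Step 1:
                    A           L
  I            0.1478       1.593
  C            0.2258     -0.2258
  E            0.3736       1.367
  solve Keq expr → x = -0.1129; check Q = 13.39
Then remove 0.4788 M of L.
Step 2:
                    A           L
  I            0.3736      0.8884
  C           -0.1028      0.1028
  E            0.2709      0.9911
  solve Keq expr → x = 0.05138; check Q = 13.39

x = 0.05138 M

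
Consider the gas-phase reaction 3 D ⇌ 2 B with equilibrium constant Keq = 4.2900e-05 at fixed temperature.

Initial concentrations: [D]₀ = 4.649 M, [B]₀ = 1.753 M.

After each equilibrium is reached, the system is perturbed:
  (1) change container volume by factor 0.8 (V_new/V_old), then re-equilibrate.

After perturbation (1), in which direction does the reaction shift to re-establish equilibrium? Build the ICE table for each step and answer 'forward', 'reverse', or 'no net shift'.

Q₀ = 0.03058 vs Keq = 4.2900e-05 ⇒ Q>K, reverse
Step 1:
                  D         B
  init        4.649     1.753
  Δ           2.444    -1.629
  eq          7.093    0.1237
  solve Keq expr → x = -0.8146; check Q = 4.2900e-05
Then change container volume by factor 0.8 (V_new/V_old).
Step 2:
                  D         B
  init        8.866    0.1547
  Δ        -0.02623   0.01749
  eq           8.84    0.1721
  solve Keq expr → x = 0.008744; check Q = 4.2900e-05

Direction: forward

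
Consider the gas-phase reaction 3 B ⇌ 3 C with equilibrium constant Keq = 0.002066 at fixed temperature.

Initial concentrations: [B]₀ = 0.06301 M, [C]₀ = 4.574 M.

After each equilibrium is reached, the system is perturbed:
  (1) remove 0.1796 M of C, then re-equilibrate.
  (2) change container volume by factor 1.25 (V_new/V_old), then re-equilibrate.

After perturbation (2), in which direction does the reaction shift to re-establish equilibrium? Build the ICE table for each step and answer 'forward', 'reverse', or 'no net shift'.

Direction: no net shift

Q₀ = 3.8253e+05 vs Keq = 0.002066 ⇒ Q>K, reverse
Step 1:
                    B           C
  init        0.06301       4.574
  Δ              4.05       -4.05
  eq            4.113      0.5239
  solve Keq expr → x = -1.35; check Q = 0.002066
Then remove 0.1796 M of C.
Step 2:
                    B           C
  init          4.113      0.3443
  Δ           -0.1593      0.1593
  eq            3.954      0.5036
  solve Keq expr → x = 0.0531; check Q = 0.002066
Then change container volume by factor 1.25 (V_new/V_old).
Step 3:
                    B           C
  init          3.163      0.4029
  Δ                 0           0
  eq            3.163      0.4029
  solve Keq expr → x = 0; check Q = 0.002066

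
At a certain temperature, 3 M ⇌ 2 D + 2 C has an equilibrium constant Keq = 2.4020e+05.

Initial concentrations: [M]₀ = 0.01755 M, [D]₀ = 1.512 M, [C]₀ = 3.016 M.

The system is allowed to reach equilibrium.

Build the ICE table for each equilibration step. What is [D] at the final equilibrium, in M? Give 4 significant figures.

Q₀ = 3.8471e+06 vs Keq = 2.4020e+05 ⇒ Q>K, reverse
Step 1:
                    M           D           C
  init        0.01755       1.512       3.016
  Δ           0.02618    -0.01745    -0.01745
  eq          0.04373       1.495       2.999
  solve Keq expr → x = -0.008726; check Q = 2.4020e+05

[D]_eq = 1.495 M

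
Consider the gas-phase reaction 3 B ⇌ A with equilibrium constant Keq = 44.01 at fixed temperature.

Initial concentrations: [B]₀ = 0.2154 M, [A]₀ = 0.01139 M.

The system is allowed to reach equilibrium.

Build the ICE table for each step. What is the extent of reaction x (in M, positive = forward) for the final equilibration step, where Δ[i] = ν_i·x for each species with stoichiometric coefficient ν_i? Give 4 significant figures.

x = 0.03732 M

Q₀ = 1.14 vs Keq = 44.01 ⇒ Q<K, forward
Step 1:
                    B           A
  I            0.2154     0.01139
  C            -0.112     0.03732
  E            0.1034     0.04871
  solve Keq expr → x = 0.03732; check Q = 44.01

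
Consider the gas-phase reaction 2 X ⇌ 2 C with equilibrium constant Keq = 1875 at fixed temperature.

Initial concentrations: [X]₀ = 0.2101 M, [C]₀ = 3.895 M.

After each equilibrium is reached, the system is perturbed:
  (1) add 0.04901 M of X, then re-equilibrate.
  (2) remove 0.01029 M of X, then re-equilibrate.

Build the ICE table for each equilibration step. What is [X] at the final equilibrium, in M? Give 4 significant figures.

Q₀ = 343.7 vs Keq = 1875 ⇒ Q<K, forward
Step 1:
                   X          C
  I           0.2101      3.895
  C          -0.1174     0.1174
  E          0.09266      4.012
  solve Keq expr → x = 0.05872; check Q = 1875
Then add 0.04901 M of X.
Step 2:
                   X          C
  I           0.1417      4.012
  C          -0.0479     0.0479
  E          0.09377       4.06
  solve Keq expr → x = 0.02395; check Q = 1875
Then remove 0.01029 M of X.
Step 3:
                   X          C
  I          0.08348       4.06
  C          0.01006   -0.01006
  E          0.09354       4.05
  solve Keq expr → x = -0.005029; check Q = 1875

[X]_eq = 0.09354 M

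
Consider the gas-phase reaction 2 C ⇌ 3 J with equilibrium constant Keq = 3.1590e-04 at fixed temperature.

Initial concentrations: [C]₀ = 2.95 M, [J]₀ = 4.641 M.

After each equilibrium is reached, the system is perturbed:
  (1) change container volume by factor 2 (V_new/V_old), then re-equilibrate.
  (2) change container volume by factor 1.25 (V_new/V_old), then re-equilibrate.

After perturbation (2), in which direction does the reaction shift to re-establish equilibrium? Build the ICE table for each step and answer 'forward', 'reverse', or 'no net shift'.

Direction: forward

Q₀ = 11.49 vs Keq = 3.1590e-04 ⇒ Q>K, reverse
Step 1:
                   C          J
  init          2.95      4.641
  Δ            2.946     -4.419
  eq           5.896     0.2223
  solve Keq expr → x = -1.473; check Q = 3.1590e-04
Then change container volume by factor 2 (V_new/V_old).
Step 2:
                   C          J
  init         2.948     0.1111
  Δ         -0.01886    0.02829
  eq           2.929     0.1394
  solve Keq expr → x = 0.009429; check Q = 3.1590e-04
Then change container volume by factor 1.25 (V_new/V_old).
Step 3:
                   C          J
  init         2.343     0.1115
  Δ        -0.005614   0.008421
  eq           2.338       0.12
  solve Keq expr → x = 0.002807; check Q = 3.1590e-04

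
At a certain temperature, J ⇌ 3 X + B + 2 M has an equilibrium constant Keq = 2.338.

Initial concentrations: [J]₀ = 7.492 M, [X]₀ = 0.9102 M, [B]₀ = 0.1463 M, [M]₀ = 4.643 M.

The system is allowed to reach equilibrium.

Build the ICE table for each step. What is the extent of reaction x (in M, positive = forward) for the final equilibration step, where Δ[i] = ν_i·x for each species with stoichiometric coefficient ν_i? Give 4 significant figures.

Q₀ = 0.3174 vs Keq = 2.338 ⇒ Q<K, forward
Step 1:
                   J          X          B          M
  I            7.492     0.9102     0.1463      4.643
  C          -0.1446     0.4338     0.1446     0.2892
  E            7.347      1.344     0.2909      4.932
  solve Keq expr → x = 0.1446; check Q = 2.338

x = 0.1446 M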